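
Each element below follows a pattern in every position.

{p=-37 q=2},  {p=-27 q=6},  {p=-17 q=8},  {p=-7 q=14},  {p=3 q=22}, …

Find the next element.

P — +10 each step: -37, -27, -17, -7, 3 → 13.
Q: each term is the sum of the two before it, so 2, 6, 8, 14, 22 → 36.
Combining the parts gives {p=13 q=36}.

{p=13 q=36}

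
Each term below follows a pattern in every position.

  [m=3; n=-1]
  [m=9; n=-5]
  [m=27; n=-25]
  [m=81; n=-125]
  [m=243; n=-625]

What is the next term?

[m=729; n=-3125]

M: 3, 9, 27, 81, 243 → 729 (×3 each step).
N goes -1, -5, -25, -125, -625 → -3125 (×5 each step).
So the next term is [m=729; n=-3125].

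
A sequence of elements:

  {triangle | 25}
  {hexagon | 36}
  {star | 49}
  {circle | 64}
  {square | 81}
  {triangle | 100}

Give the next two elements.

{hexagon | 121}, {star | 144}

Shape — repeats triangle → hexagon → star → circle → square: triangle, hexagon, star, circle, square, triangle → hexagon → star.
Second value: 25, 36, 49, 64, 81, 100 → 121 → 144 (perfect squares: 5², 6², 7², …).
So the next two elements are {hexagon | 121} and {star | 144}.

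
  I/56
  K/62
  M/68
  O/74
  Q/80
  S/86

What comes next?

U/92

Letter: letters move forward 2 places in the alphabet; I, K, M, O, Q, S → U.
For the second component, +6 each step: 56, 62, 68, 74, 80, 86 → 92.
Combining the parts gives U/92.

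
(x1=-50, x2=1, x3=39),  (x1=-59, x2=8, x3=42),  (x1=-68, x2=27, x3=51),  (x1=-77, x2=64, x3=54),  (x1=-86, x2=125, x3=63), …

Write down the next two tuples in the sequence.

X1: -50, -59, -68, -77, -86 → -95 → -104 (−9 each step).
X2 goes 1, 8, 27, 64, 125 → 216 → 343 (perfect cubes: 1³, 2³, 3³, …).
X3: 39, 42, 51, 54, 63 → 66 → 75 (alternating steps +3, +9, +3, +9, …).
So the next two tuples are (x1=-95, x2=216, x3=66) and (x1=-104, x2=343, x3=75).

(x1=-95, x2=216, x3=66), (x1=-104, x2=343, x3=75)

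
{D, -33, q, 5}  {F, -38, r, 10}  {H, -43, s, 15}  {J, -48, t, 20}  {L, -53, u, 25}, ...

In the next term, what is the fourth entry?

First letter: letters move forward 2 places in the alphabet; D, F, H, J, L → N.
Second entry: -33, -38, -43, -48, -53 → -58 (−5 each step).
Second letter: letters move forward 1 place in the alphabet; q, r, s, t, u → v.
Fourth entry goes 5, 10, 15, 20, 25 → 30 (together with the second entry always sums to -28).

30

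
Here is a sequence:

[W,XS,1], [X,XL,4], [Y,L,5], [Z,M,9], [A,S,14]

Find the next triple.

[B,XS,23]

Letter: W, X, Y, Z, A → B (letters move forward 1 place in the alphabet, wrapping Z→A).
For the size, runs backward through clothing sizes XS→XL: XS, XL, L, M, S → XS.
For the third entry, each term is the sum of the two before it: 1, 4, 5, 9, 14 → 23.
So the next triple is [B,XS,23].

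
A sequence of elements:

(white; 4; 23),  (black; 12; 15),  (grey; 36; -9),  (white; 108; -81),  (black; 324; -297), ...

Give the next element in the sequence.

Shade goes white, black, grey, white, black → grey (repeats white → black → grey).
Second component — ×3 each step: 4, 12, 36, 108, 324 → 972.
Third component — together with the second component always sums to 27: 23, 15, -9, -81, -297 → -945.
Combining the parts gives (grey; 972; -945).

(grey; 972; -945)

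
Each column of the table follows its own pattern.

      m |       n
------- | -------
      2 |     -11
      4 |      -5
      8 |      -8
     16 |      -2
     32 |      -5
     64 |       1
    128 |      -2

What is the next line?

256  4

Column m: ×2 each step; 2, 4, 8, 16, 32, 64, 128 → 256.
Column n goes -11, -5, -8, -2, -5, 1, -2 → 4 (alternating steps +6, −3, +6, −3, …).
Combining the parts gives 256  4.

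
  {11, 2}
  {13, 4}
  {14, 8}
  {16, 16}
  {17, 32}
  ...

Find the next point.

{19, 64}

First coordinate: 11, 13, 14, 16, 17 → 19 (alternating steps +2, +1, +2, +1, …).
Second coordinate: ×2 each step; 2, 4, 8, 16, 32 → 64.
So the next point is {19, 64}.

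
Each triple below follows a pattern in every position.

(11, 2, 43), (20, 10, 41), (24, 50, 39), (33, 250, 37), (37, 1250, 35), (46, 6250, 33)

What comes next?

First coordinate — alternating steps +9, +4, +9, +4, …: 11, 20, 24, 33, 37, 46 → 50.
Second coordinate: 2, 10, 50, 250, 1250, 6250 → 31250 (×5 each step).
Third coordinate: −2 each step; 43, 41, 39, 37, 35, 33 → 31.
Combining the parts gives (50, 31250, 31).

(50, 31250, 31)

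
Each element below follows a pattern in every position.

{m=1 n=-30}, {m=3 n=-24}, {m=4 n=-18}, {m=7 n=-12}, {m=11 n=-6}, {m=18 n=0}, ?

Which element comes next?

{m=29 n=6}

M goes 1, 3, 4, 7, 11, 18 → 29 (each term is the sum of the two before it).
N: -30, -24, -18, -12, -6, 0 → 6 (+6 each step).
So the next element is {m=29 n=6}.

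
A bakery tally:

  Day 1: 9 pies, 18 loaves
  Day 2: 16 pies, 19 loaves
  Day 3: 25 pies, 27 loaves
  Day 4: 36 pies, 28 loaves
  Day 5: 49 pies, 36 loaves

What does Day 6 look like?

64 pies, 37 loaves

Pies — perfect squares: 3², 4², 5², …: 9, 16, 25, 36, 49 → 64.
Loaves: alternating steps +1, +8, +1, +8, …; 18, 19, 27, 28, 36 → 37.
Combining the parts gives 64 pies, 37 loaves.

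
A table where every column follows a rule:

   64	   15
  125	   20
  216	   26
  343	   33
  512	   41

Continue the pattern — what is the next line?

First component: perfect cubes: 4³, 5³, 6³, …, so 64, 125, 216, 343, 512 → 729.
Second component — differences are 5, 6, 7, … (increasing by 1 each time): 15, 20, 26, 33, 41 → 50.
Putting it together: 729  50.

729  50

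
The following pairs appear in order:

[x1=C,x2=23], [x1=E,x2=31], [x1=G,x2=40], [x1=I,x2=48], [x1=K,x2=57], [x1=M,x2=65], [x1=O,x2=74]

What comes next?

[x1=Q,x2=82]

X1: C, E, G, I, K, M, O → Q (letters move forward 2 places in the alphabet).
X2: alternating steps +8, +9, +8, +9, …; 23, 31, 40, 48, 57, 65, 74 → 82.
Combining the parts gives [x1=Q,x2=82].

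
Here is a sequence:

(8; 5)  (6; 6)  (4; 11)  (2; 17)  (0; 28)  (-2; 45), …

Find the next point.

First entry: −2 each step; 8, 6, 4, 2, 0, -2 → -4.
Second entry: each term is the sum of the two before it, so 5, 6, 11, 17, 28, 45 → 73.
Putting it together: (-4; 73).

(-4; 73)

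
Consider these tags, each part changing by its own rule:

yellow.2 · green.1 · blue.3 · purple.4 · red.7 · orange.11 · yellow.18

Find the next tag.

Colour goes yellow, green, blue, purple, red, orange, yellow → green (repeats yellow → green → blue → purple → red → orange).
Second component: each term is the sum of the two before it; 2, 1, 3, 4, 7, 11, 18 → 29.
Combining the parts gives green.29.

green.29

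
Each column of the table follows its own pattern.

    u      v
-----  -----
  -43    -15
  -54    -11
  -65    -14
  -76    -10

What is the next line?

Column u: −11 each step, so -43, -54, -65, -76 → -87.
Column v: alternating steps +4, −3, +4, −3, …, so -15, -11, -14, -10 → -13.
Putting it together: -87  -13.

-87  -13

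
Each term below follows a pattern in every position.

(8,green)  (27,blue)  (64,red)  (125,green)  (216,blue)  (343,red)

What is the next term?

(512,green)

First component — perfect cubes: 2³, 3³, 4³, …: 8, 27, 64, 125, 216, 343 → 512.
Colour — repeats green → blue → red: green, blue, red, green, blue, red → green.
Combining the parts gives (512,green).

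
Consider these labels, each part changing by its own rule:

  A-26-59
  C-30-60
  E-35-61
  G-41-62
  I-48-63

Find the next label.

Letter: letters move forward 2 places in the alphabet; A, C, E, G, I → K.
Second component: differences are 4, 5, 6, … (increasing by 1 each time), so 26, 30, 35, 41, 48 → 56.
Third component: 59, 60, 61, 62, 63 → 64 (+1 each step).
Combining the parts gives K-56-64.

K-56-64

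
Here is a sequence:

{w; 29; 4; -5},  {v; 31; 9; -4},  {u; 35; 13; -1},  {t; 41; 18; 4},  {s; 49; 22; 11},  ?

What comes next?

Letter: w, v, u, t, s → r (letters move back 1 place in the alphabet).
For the second coordinate, differences are 2, 4, 6, … (increasing by 2 each time): 29, 31, 35, 41, 49 → 59.
For the third coordinate, alternating steps +5, +4, +5, +4, …: 4, 9, 13, 18, 22 → 27.
Fourth coordinate: differences are 1, 3, 5, … (increasing by 2 each time), so -5, -4, -1, 4, 11 → 20.
Combining the parts gives {r; 59; 27; 20}.

{r; 59; 27; 20}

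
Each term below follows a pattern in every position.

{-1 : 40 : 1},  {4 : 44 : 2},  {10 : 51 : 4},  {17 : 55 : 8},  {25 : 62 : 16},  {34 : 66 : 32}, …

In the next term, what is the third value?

Third value: ×2 each step; 1, 2, 4, 8, 16, 32 → 64.

64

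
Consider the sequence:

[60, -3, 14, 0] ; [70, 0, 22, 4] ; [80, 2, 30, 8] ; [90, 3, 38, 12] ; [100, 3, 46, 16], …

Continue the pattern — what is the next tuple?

[110, 2, 54, 20]

First component — +10 each step: 60, 70, 80, 90, 100 → 110.
Second component — differences are 3, 2, 1, … (decreasing by 1 each time): -3, 0, 2, 3, 3 → 2.
For the third component, +8 each step: 14, 22, 30, 38, 46 → 54.
Fourth component: +4 each step; 0, 4, 8, 12, 16 → 20.
So the next tuple is [110, 2, 54, 20].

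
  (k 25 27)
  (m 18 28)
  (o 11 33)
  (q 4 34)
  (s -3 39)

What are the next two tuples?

Letter goes k, m, o, q, s → u → w (letters move forward 2 places in the alphabet).
Second component goes 25, 18, 11, 4, -3 → -10 → -17 (−7 each step).
Third component goes 27, 28, 33, 34, 39 → 40 → 45 (alternating steps +1, +5, +1, +5, …).
Putting the parts together: (u -10 40) and then (w -17 45).

(u -10 40), (w -17 45)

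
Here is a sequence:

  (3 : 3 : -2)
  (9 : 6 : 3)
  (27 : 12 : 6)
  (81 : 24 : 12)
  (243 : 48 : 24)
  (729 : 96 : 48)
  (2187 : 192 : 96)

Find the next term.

(6561 : 384 : 192)

First coordinate: 3, 9, 27, 81, 243, 729, 2187 → 6561 (×3 each step).
Second coordinate goes 3, 6, 12, 24, 48, 96, 192 → 384 (×2 each step).
Third coordinate goes -2, 3, 6, 12, 24, 48, 96 → 192 (always the previous value of the second coordinate).
So the next term is (6561 : 384 : 192).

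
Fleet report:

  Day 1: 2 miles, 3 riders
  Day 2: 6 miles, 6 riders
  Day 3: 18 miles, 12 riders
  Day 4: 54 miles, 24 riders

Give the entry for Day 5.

162 miles, 48 riders

Miles: ×3 each step, so 2, 6, 18, 54 → 162.
Riders goes 3, 6, 12, 24 → 48 (×2 each step).
Combining the parts gives 162 miles, 48 riders.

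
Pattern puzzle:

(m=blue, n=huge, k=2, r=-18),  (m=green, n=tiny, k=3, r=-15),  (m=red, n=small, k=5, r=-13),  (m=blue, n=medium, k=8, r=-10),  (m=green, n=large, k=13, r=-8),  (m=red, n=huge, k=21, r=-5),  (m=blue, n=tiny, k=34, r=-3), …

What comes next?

(m=green, n=small, k=55, r=0)

M — repeats blue → green → red: blue, green, red, blue, green, red, blue → green.
N: repeats huge → tiny → small → medium → large, so huge, tiny, small, medium, large, huge, tiny → small.
K — each term is the sum of the two before it: 2, 3, 5, 8, 13, 21, 34 → 55.
R: alternating steps +3, +2, +3, +2, …, so -18, -15, -13, -10, -8, -5, -3 → 0.
Putting it together: (m=green, n=small, k=55, r=0).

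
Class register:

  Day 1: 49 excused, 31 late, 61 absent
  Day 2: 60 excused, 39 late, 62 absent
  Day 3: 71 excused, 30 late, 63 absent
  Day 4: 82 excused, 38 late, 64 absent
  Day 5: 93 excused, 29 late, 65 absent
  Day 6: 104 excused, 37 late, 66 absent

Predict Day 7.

115 excused, 28 late, 67 absent

For the excused, +11 each step: 49, 60, 71, 82, 93, 104 → 115.
Late goes 31, 39, 30, 38, 29, 37 → 28 (alternating steps +8, −9, +8, −9, …).
Absent — +1 each step: 61, 62, 63, 64, 65, 66 → 67.
Putting it together: 115 excused, 28 late, 67 absent.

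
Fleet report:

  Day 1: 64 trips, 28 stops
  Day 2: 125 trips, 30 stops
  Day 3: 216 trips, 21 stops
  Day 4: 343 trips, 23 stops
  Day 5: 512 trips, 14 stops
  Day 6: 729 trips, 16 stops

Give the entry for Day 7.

Trips: perfect cubes: 4³, 5³, 6³, …, so 64, 125, 216, 343, 512, 729 → 1000.
For the stops, alternating steps +2, −9, +2, −9, …: 28, 30, 21, 23, 14, 16 → 7.
Putting it together: 1000 trips, 7 stops.

1000 trips, 7 stops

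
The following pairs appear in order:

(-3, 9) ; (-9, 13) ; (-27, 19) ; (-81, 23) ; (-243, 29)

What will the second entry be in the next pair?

33

First entry: ×3 each step, so -3, -9, -27, -81, -243 → -729.
Second entry — alternating steps +4, +6, +4, +6, …: 9, 13, 19, 23, 29 → 33.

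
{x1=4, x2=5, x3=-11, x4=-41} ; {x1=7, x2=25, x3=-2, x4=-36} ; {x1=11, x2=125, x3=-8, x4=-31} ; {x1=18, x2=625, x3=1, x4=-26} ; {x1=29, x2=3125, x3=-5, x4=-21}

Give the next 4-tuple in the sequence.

{x1=47, x2=15625, x3=4, x4=-16}

X1: each term is the sum of the two before it, so 4, 7, 11, 18, 29 → 47.
X2: 5, 25, 125, 625, 3125 → 15625 (×5 each step).
X3: alternating steps +9, −6, +9, −6, …, so -11, -2, -8, 1, -5 → 4.
X4: +5 each step, so -41, -36, -31, -26, -21 → -16.
Putting it together: {x1=47, x2=15625, x3=4, x4=-16}.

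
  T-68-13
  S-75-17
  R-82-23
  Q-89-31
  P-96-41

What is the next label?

Letter goes T, S, R, Q, P → O (letters move back 1 place in the alphabet).
Second component: 68, 75, 82, 89, 96 → 103 (+7 each step).
Third component goes 13, 17, 23, 31, 41 → 53 (differences are 4, 6, 8, … (increasing by 2 each time)).
Putting it together: O-103-53.

O-103-53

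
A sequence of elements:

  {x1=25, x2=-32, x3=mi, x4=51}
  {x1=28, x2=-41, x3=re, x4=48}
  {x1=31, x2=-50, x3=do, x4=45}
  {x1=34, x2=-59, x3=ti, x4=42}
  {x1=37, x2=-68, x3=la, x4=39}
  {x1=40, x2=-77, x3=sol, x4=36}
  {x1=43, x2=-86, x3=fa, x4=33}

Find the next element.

{x1=46, x2=-95, x3=mi, x4=30}

X1: +3 each step; 25, 28, 31, 34, 37, 40, 43 → 46.
X2 goes -32, -41, -50, -59, -68, -77, -86 → -95 (−9 each step).
For the x3, runs backward through the solfège scale do→ti: mi, re, do, ti, la, sol, fa → mi.
For the x4, −3 each step: 51, 48, 45, 42, 39, 36, 33 → 30.
Putting it together: {x1=46, x2=-95, x3=mi, x4=30}.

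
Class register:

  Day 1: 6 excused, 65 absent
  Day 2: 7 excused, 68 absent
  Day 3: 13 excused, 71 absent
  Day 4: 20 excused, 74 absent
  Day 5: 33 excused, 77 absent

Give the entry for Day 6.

53 excused, 80 absent

Excused: 6, 7, 13, 20, 33 → 53 (each term is the sum of the two before it).
Absent goes 65, 68, 71, 74, 77 → 80 (+3 each step).
Combining the parts gives 53 excused, 80 absent.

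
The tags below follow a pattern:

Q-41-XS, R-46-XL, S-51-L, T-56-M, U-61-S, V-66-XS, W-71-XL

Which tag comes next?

X-76-L

Letter: letters move forward 1 place in the alphabet; Q, R, S, T, U, V, W → X.
For the second component, +5 each step: 41, 46, 51, 56, 61, 66, 71 → 76.
Size — repeats XS → XL → L → M → S: XS, XL, L, M, S, XS, XL → L.
Combining the parts gives X-76-L.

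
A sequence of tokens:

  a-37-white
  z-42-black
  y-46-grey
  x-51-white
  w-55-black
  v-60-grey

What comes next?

u-64-white

Letter: letters move back 1 place in the alphabet, wrapping A→Z, so a, z, y, x, w, v → u.
For the second component, alternating steps +5, +4, +5, +4, …: 37, 42, 46, 51, 55, 60 → 64.
Shade goes white, black, grey, white, black, grey → white (repeats white → black → grey).
Putting it together: u-64-white.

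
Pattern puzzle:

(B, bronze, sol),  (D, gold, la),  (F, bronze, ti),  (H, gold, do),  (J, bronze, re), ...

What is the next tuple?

(L, gold, mi)

Letter: B, D, F, H, J → L (letters move forward 2 places in the alphabet).
Rank: alternates bronze ↔ gold, so bronze, gold, bronze, gold, bronze → gold.
Note — runs through the solfège scale do→ti: sol, la, ti, do, re → mi.
Putting it together: (L, gold, mi).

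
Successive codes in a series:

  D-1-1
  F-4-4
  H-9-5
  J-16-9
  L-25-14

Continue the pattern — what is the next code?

N-36-23

Letter — letters move forward 2 places in the alphabet: D, F, H, J, L → N.
For the second component, perfect squares: 1², 2², 3², …: 1, 4, 9, 16, 25 → 36.
Third component — each term is the sum of the two before it: 1, 4, 5, 9, 14 → 23.
So the next code is N-36-23.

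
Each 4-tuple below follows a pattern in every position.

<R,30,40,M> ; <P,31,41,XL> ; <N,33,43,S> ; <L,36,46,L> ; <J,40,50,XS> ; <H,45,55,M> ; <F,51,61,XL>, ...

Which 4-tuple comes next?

<D,58,68,S>

Letter: letters move back 2 places in the alphabet; R, P, N, L, J, H, F → D.
Second value: differences are 1, 2, 3, … (increasing by 1 each time), so 30, 31, 33, 36, 40, 45, 51 → 58.
Third value: 40, 41, 43, 46, 50, 55, 61 → 68 (always 10 more than the second value).
Size: repeats M → XL → S → L → XS, so M, XL, S, L, XS, M, XL → S.
So the next 4-tuple is <D,58,68,S>.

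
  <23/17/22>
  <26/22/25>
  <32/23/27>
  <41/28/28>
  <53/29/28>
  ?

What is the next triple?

<68/34/27>

For the first slot, differences are 3, 6, 9, … (increasing by 3 each time): 23, 26, 32, 41, 53 → 68.
Second slot: alternating steps +5, +1, +5, +1, …, so 17, 22, 23, 28, 29 → 34.
For the third slot, differences are 3, 2, 1, … (decreasing by 1 each time): 22, 25, 27, 28, 28 → 27.
Combining the parts gives <68/34/27>.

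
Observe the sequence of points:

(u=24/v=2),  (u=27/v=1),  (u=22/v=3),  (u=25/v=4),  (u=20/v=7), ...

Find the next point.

(u=23/v=11)

U: alternating steps +3, −5, +3, −5, …, so 24, 27, 22, 25, 20 → 23.
V: each term is the sum of the two before it; 2, 1, 3, 4, 7 → 11.
Putting it together: (u=23/v=11).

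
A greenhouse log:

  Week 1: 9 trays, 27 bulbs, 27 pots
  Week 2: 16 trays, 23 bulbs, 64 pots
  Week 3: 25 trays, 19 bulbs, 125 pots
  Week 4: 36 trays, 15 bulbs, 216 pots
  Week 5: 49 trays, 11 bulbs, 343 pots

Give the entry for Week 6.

64 trays, 7 bulbs, 512 pots

Trays: perfect squares: 3², 4², 5², …, so 9, 16, 25, 36, 49 → 64.
Bulbs: −4 each step; 27, 23, 19, 15, 11 → 7.
Pots: perfect cubes: 3³, 4³, 5³, …; 27, 64, 125, 216, 343 → 512.
Putting it together: 64 trays, 7 bulbs, 512 pots.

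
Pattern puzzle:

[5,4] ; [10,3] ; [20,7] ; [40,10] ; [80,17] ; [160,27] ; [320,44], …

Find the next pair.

First value: 5, 10, 20, 40, 80, 160, 320 → 640 (×2 each step).
Second value: each term is the sum of the two before it; 4, 3, 7, 10, 17, 27, 44 → 71.
So the next pair is [640,71].

[640,71]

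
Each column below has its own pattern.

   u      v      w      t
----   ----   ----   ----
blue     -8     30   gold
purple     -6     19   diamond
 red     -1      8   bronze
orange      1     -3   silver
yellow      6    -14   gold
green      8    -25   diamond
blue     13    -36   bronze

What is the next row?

For the column u, repeats blue → purple → red → orange → yellow → green: blue, purple, red, orange, yellow, green, blue → purple.
Column v: -8, -6, -1, 1, 6, 8, 13 → 15 (alternating steps +2, +5, +2, +5, …).
For the column w, −11 each step: 30, 19, 8, -3, -14, -25, -36 → -47.
Column t — repeats gold → diamond → bronze → silver: gold, diamond, bronze, silver, gold, diamond, bronze → silver.
So the next row is purple  15  -47  silver.

purple  15  -47  silver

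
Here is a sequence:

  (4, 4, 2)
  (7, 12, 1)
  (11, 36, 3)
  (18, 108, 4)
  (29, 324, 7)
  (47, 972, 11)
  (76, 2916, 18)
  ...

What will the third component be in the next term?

29

Third component: 2, 1, 3, 4, 7, 11, 18 → 29 (each term is the sum of the two before it).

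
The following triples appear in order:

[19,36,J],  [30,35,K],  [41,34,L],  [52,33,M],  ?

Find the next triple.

First coordinate — +11 each step: 19, 30, 41, 52 → 63.
Second coordinate — −1 each step: 36, 35, 34, 33 → 32.
Letter — letters move forward 1 place in the alphabet: J, K, L, M → N.
Putting it together: [63,32,N].

[63,32,N]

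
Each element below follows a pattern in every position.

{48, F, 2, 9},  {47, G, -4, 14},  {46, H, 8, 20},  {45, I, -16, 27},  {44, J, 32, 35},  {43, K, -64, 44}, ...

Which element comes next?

{42, L, 128, 54}

First component goes 48, 47, 46, 45, 44, 43 → 42 (−1 each step).
Letter: F, G, H, I, J, K → L (letters move forward 1 place in the alphabet).
Third component — ×(-2) each step: 2, -4, 8, -16, 32, -64 → 128.
Fourth component — differences are 5, 6, 7, … (increasing by 1 each time): 9, 14, 20, 27, 35, 44 → 54.
Putting it together: {42, L, 128, 54}.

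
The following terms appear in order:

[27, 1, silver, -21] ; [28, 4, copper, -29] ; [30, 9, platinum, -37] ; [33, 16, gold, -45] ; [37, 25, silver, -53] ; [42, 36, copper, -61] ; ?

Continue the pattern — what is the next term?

[48, 49, platinum, -69]

For the first entry, differences are 1, 2, 3, … (increasing by 1 each time): 27, 28, 30, 33, 37, 42 → 48.
Second entry: 1, 4, 9, 16, 25, 36 → 49 (perfect squares: 1², 2², 3², …).
Metal goes silver, copper, platinum, gold, silver, copper → platinum (repeats silver → copper → platinum → gold).
Fourth entry: −8 each step, so -21, -29, -37, -45, -53, -61 → -69.
So the next term is [48, 49, platinum, -69].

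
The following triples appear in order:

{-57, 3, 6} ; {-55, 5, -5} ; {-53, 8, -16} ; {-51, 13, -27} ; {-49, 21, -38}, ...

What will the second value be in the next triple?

34

For the second value, each term is the sum of the two before it: 3, 5, 8, 13, 21 → 34.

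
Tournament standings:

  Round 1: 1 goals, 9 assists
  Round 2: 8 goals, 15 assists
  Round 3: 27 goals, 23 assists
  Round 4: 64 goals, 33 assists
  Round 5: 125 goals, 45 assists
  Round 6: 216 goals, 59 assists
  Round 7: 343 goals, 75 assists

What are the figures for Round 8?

Goals: 1, 8, 27, 64, 125, 216, 343 → 512 (perfect cubes: 1³, 2³, 3³, …).
Assists: differences are 6, 8, 10, … (increasing by 2 each time); 9, 15, 23, 33, 45, 59, 75 → 93.
Combining the parts gives 512 goals, 93 assists.

512 goals, 93 assists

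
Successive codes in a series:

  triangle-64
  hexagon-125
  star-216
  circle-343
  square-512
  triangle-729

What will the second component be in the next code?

Second component: perfect cubes: 4³, 5³, 6³, …, so 64, 125, 216, 343, 512, 729 → 1000.

1000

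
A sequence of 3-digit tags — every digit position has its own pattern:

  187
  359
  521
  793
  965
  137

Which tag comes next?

309

First digit: +2 each step, mod 10; 1, 3, 5, 7, 9, 1 → 3.
Second digit goes 8, 5, 2, 9, 6, 3 → 0 (−3 each step, mod 10).
Third digit: +2 each step, mod 10, so 7, 9, 1, 3, 5, 7 → 9.
So the next tag is 309.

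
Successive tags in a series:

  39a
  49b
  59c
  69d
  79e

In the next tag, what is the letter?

f

For the first component, +10 each step: 39, 49, 59, 69, 79 → 89.
Letter: letters move forward 1 place in the alphabet, so a, b, c, d, e → f.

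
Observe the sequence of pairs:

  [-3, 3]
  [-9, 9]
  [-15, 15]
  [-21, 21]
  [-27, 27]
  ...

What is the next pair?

[-33, 33]

First slot: -3, -9, -15, -21, -27 → -33 (−6 each step).
For the second slot, always the negative of the first slot: 3, 9, 15, 21, 27 → 33.
So the next pair is [-33, 33].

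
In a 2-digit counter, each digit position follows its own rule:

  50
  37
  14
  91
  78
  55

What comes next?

32

First digit goes 5, 3, 1, 9, 7, 5 → 3 (−2 each step, mod 10).
Second digit goes 0, 7, 4, 1, 8, 5 → 2 (−3 each step, mod 10).
So the next label is 32.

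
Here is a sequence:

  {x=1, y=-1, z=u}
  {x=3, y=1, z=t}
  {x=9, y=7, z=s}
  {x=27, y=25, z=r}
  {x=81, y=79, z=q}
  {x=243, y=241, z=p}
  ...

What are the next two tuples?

X: ×3 each step; 1, 3, 9, 27, 81, 243 → 729 → 2187.
Y goes -1, 1, 7, 25, 79, 241 → 727 → 2185 (always 2 less than the x).
Z — letters move back 1 place in the alphabet: u, t, s, r, q, p → o → n.
Putting the parts together: {x=729, y=727, z=o} and then {x=2187, y=2185, z=n}.

{x=729, y=727, z=o}, {x=2187, y=2185, z=n}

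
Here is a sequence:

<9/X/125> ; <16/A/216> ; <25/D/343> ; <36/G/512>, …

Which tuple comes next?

First part — perfect squares: 3², 4², 5², …: 9, 16, 25, 36 → 49.
Letter — letters move forward 3 places in the alphabet, wrapping Z→A: X, A, D, G → J.
Third part: perfect cubes: 5³, 6³, 7³, …; 125, 216, 343, 512 → 729.
Putting it together: <49/J/729>.

<49/J/729>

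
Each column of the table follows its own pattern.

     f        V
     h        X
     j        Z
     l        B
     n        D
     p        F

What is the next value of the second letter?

H

For the first letter, letters move forward 2 places in the alphabet: f, h, j, l, n, p → r.
Second letter — letters move forward 2 places in the alphabet, wrapping Z→A: V, X, Z, B, D, F → H.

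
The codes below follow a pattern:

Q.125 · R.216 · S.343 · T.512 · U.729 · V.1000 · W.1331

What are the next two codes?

X.1728, Y.2197

Letter: letters move forward 1 place in the alphabet; Q, R, S, T, U, V, W → X → Y.
Second component: perfect cubes: 5³, 6³, 7³, …; 125, 216, 343, 512, 729, 1000, 1331 → 1728 → 2197.
Putting the parts together: X.1728 and then Y.2197.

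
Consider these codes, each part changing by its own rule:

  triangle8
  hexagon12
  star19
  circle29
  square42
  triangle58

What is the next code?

hexagon77

Shape: repeats triangle → hexagon → star → circle → square; triangle, hexagon, star, circle, square, triangle → hexagon.
Second component: differences are 4, 7, 10, … (increasing by 3 each time); 8, 12, 19, 29, 42, 58 → 77.
Putting it together: hexagon77.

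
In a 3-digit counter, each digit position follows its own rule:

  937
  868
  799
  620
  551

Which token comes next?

482

First digit — −1 each step, mod 10: 9, 8, 7, 6, 5 → 4.
Second digit — +3 each step, mod 10: 3, 6, 9, 2, 5 → 8.
Third digit: +1 each step, mod 10; 7, 8, 9, 0, 1 → 2.
So the next token is 482.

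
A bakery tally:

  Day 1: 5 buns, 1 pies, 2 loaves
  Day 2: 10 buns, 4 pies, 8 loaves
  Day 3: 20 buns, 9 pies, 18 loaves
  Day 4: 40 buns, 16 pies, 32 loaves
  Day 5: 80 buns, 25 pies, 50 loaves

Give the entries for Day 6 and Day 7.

Buns: ×2 each step; 5, 10, 20, 40, 80 → 160 → 320.
Pies — perfect squares: 1², 2², 3², …: 1, 4, 9, 16, 25 → 36 → 49.
For the loaves, always 2 × the pies: 2, 8, 18, 32, 50 → 72 → 98.
So the next two records are 160 buns, 36 pies, 72 loaves and 320 buns, 49 pies, 98 loaves.

160 buns, 36 pies, 72 loaves; 320 buns, 49 pies, 98 loaves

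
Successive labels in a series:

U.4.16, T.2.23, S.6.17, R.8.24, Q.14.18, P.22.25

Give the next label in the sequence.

Letter: letters move back 1 place in the alphabet; U, T, S, R, Q, P → O.
Second component: each term is the sum of the two before it; 4, 2, 6, 8, 14, 22 → 36.
Third component: alternating steps +7, −6, +7, −6, …; 16, 23, 17, 24, 18, 25 → 19.
So the next label is O.36.19.

O.36.19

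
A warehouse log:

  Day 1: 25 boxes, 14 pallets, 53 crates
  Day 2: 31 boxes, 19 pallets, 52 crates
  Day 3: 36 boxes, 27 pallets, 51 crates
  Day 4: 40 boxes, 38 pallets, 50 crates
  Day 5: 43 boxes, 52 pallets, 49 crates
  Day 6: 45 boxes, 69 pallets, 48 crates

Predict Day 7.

46 boxes, 89 pallets, 47 crates

Boxes: 25, 31, 36, 40, 43, 45 → 46 (differences are 6, 5, 4, … (decreasing by 1 each time)).
Pallets: differences are 5, 8, 11, … (increasing by 3 each time); 14, 19, 27, 38, 52, 69 → 89.
For the crates, −1 each step: 53, 52, 51, 50, 49, 48 → 47.
Putting it together: 46 boxes, 89 pallets, 47 crates.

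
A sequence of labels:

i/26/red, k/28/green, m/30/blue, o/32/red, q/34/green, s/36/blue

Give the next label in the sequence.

u/38/red

For the letter, letters move forward 2 places in the alphabet: i, k, m, o, q, s → u.
Second component goes 26, 28, 30, 32, 34, 36 → 38 (+2 each step).
Colour — repeats red → green → blue: red, green, blue, red, green, blue → red.
So the next label is u/38/red.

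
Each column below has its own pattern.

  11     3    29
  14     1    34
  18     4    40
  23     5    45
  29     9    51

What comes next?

First component: differences are 3, 4, 5, … (increasing by 1 each time); 11, 14, 18, 23, 29 → 36.
For the second component, each term is the sum of the two before it: 3, 1, 4, 5, 9 → 14.
Third component: 29, 34, 40, 45, 51 → 56 (alternating steps +5, +6, +5, +6, …).
Combining the parts gives 36  14  56.

36  14  56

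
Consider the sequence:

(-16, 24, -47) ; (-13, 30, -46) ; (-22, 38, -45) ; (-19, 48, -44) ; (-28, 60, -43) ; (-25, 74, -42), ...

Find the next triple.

(-34, 90, -41)

First part: -16, -13, -22, -19, -28, -25 → -34 (alternating steps +3, −9, +3, −9, …).
Second part goes 24, 30, 38, 48, 60, 74 → 90 (differences are 6, 8, 10, … (increasing by 2 each time)).
Third part: +1 each step, so -47, -46, -45, -44, -43, -42 → -41.
So the next triple is (-34, 90, -41).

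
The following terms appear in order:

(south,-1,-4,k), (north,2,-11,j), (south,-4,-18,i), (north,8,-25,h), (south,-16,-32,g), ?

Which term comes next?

Direction: alternates south ↔ north; south, north, south, north, south → north.
Second component: ×(-2) each step; -1, 2, -4, 8, -16 → 32.
Third component — −7 each step: -4, -11, -18, -25, -32 → -39.
Letter — letters move back 1 place in the alphabet: k, j, i, h, g → f.
Combining the parts gives (north,32,-39,f).

(north,32,-39,f)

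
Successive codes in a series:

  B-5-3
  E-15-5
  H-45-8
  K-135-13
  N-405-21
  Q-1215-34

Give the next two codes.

T-3645-55 then W-10935-89

Letter goes B, E, H, K, N, Q → T → W (letters move forward 3 places in the alphabet).
Second component: ×3 each step, so 5, 15, 45, 135, 405, 1215 → 3645 → 10935.
For the third component, each term is the sum of the two before it: 3, 5, 8, 13, 21, 34 → 55 → 89.
Putting the parts together: T-3645-55 and then W-10935-89.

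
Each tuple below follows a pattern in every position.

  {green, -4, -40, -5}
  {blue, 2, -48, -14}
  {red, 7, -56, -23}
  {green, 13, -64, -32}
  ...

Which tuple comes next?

{blue, 18, -72, -41}

Colour: repeats green → blue → red, so green, blue, red, green → blue.
Second entry goes -4, 2, 7, 13 → 18 (alternating steps +6, +5, +6, +5, …).
Third entry: −8 each step, so -40, -48, -56, -64 → -72.
Fourth entry — −9 each step: -5, -14, -23, -32 → -41.
So the next tuple is {blue, 18, -72, -41}.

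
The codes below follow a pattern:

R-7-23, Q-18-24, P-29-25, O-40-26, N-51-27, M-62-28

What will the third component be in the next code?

Third component: 23, 24, 25, 26, 27, 28 → 29 (+1 each step).

29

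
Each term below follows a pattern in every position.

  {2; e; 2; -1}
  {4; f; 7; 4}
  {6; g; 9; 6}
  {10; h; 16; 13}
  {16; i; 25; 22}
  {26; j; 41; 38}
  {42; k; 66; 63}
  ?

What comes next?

{68; l; 107; 104}

First coordinate — each term is the sum of the two before it: 2, 4, 6, 10, 16, 26, 42 → 68.
Letter: e, f, g, h, i, j, k → l (letters move forward 1 place in the alphabet).
Third coordinate: each term is the sum of the two before it, so 2, 7, 9, 16, 25, 41, 66 → 107.
Fourth coordinate: always 3 less than the third coordinate; -1, 4, 6, 13, 22, 38, 63 → 104.
Putting it together: {68; l; 107; 104}.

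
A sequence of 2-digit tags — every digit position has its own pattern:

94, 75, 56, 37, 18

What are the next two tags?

First digit goes 9, 7, 5, 3, 1 → 9 → 7 (−2 each step, mod 10).
Second digit: +1 each step, mod 10, so 4, 5, 6, 7, 8 → 9 → 0.
Putting the parts together: 99 and then 70.

99, 70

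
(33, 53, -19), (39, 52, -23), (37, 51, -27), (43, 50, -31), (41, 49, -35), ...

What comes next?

(47, 48, -39)

First slot goes 33, 39, 37, 43, 41 → 47 (alternating steps +6, −2, +6, −2, …).
Second slot — −1 each step: 53, 52, 51, 50, 49 → 48.
Third slot — −4 each step: -19, -23, -27, -31, -35 → -39.
So the next element is (47, 48, -39).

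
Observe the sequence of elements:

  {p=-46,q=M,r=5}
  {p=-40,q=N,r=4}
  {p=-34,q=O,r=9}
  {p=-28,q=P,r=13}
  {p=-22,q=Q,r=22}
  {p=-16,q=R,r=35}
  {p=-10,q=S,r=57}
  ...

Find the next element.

{p=-4,q=T,r=92}

For the p, +6 each step: -46, -40, -34, -28, -22, -16, -10 → -4.
Q goes M, N, O, P, Q, R, S → T (letters move forward 1 place in the alphabet).
For the r, each term is the sum of the two before it: 5, 4, 9, 13, 22, 35, 57 → 92.
Combining the parts gives {p=-4,q=T,r=92}.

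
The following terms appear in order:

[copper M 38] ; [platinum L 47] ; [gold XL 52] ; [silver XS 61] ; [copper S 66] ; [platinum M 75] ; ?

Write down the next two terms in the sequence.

[gold L 80], [silver XL 89]

Metal: repeats copper → platinum → gold → silver, so copper, platinum, gold, silver, copper, platinum → gold → silver.
Size — repeats M → L → XL → XS → S: M, L, XL, XS, S, M → L → XL.
Third coordinate — alternating steps +9, +5, +9, +5, …: 38, 47, 52, 61, 66, 75 → 80 → 89.
So the next two terms are [gold L 80] and [silver XL 89].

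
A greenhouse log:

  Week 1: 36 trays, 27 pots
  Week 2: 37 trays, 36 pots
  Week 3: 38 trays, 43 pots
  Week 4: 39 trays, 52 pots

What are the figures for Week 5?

40 trays, 59 pots

Trays: 36, 37, 38, 39 → 40 (+1 each step).
Pots goes 27, 36, 43, 52 → 59 (alternating steps +9, +7, +9, +7, …).
Combining the parts gives 40 trays, 59 pots.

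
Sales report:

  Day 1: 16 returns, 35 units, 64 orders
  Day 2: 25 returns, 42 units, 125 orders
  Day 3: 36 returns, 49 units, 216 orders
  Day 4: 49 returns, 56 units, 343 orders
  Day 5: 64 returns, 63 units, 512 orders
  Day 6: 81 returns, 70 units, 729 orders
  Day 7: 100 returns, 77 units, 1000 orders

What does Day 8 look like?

Returns: perfect squares: 4², 5², 6², …, so 16, 25, 36, 49, 64, 81, 100 → 121.
Units: 35, 42, 49, 56, 63, 70, 77 → 84 (+7 each step).
Orders: 64, 125, 216, 343, 512, 729, 1000 → 1331 (perfect cubes: 4³, 5³, 6³, …).
Putting it together: 121 returns, 84 units, 1331 orders.

121 returns, 84 units, 1331 orders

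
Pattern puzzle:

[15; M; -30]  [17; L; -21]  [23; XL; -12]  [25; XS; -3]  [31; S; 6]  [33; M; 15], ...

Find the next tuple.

First coordinate — alternating steps +2, +6, +2, +6, …: 15, 17, 23, 25, 31, 33 → 39.
Size — repeats M → L → XL → XS → S: M, L, XL, XS, S, M → L.
Third coordinate: -30, -21, -12, -3, 6, 15 → 24 (+9 each step).
Combining the parts gives [39; L; 24].

[39; L; 24]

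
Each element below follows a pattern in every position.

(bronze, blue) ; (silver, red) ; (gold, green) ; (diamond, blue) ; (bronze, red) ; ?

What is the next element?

(silver, green)

Rank — repeats bronze → silver → gold → diamond: bronze, silver, gold, diamond, bronze → silver.
Colour: repeats blue → red → green; blue, red, green, blue, red → green.
Putting it together: (silver, green).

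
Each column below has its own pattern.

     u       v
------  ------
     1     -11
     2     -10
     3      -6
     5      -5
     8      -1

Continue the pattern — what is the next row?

Column u: each term is the sum of the two before it, so 1, 2, 3, 5, 8 → 13.
Column v: -11, -10, -6, -5, -1 → 0 (alternating steps +1, +4, +1, +4, …).
So the next row is 13  0.

13  0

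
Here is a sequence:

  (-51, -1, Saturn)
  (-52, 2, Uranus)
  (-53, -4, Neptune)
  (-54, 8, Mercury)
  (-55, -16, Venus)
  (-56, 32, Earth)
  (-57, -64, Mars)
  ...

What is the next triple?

(-58, 128, Jupiter)

First coordinate: -51, -52, -53, -54, -55, -56, -57 → -58 (−1 each step).
Second coordinate goes -1, 2, -4, 8, -16, 32, -64 → 128 (×(-2) each step).
For the planet, runs through the planets Mercury→Neptune: Saturn, Uranus, Neptune, Mercury, Venus, Earth, Mars → Jupiter.
So the next triple is (-58, 128, Jupiter).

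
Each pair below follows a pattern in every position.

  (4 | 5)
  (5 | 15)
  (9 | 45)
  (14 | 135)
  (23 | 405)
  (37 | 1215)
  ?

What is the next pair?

First coordinate: each term is the sum of the two before it, so 4, 5, 9, 14, 23, 37 → 60.
Second coordinate: ×3 each step; 5, 15, 45, 135, 405, 1215 → 3645.
Putting it together: (60 | 3645).

(60 | 3645)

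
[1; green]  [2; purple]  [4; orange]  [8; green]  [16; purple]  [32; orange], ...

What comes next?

First component: ×2 each step, so 1, 2, 4, 8, 16, 32 → 64.
Colour: repeats green → purple → orange; green, purple, orange, green, purple, orange → green.
Combining the parts gives [64; green].

[64; green]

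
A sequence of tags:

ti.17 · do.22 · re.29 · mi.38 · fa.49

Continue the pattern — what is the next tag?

sol.62

For the note, runs through the solfège scale do→ti: ti, do, re, mi, fa → sol.
Second component goes 17, 22, 29, 38, 49 → 62 (differences are 5, 7, 9, … (increasing by 2 each time)).
Combining the parts gives sol.62.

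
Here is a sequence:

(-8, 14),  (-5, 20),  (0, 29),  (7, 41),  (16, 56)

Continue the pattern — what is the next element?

First coordinate — differences are 3, 5, 7, … (increasing by 2 each time): -8, -5, 0, 7, 16 → 27.
For the second coordinate, differences are 6, 9, 12, … (increasing by 3 each time): 14, 20, 29, 41, 56 → 74.
So the next element is (27, 74).

(27, 74)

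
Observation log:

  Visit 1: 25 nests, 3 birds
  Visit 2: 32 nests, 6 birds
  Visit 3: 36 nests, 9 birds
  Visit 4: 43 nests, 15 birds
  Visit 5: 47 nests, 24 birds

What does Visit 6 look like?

Nests — alternating steps +7, +4, +7, +4, …: 25, 32, 36, 43, 47 → 54.
For the birds, each term is the sum of the two before it: 3, 6, 9, 15, 24 → 39.
Combining the parts gives 54 nests, 39 birds.

54 nests, 39 birds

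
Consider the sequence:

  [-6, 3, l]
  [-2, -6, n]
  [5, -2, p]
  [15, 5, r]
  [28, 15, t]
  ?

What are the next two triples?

[44, 28, v], [63, 44, x]

For the first part, differences are 4, 7, 10, … (increasing by 3 each time): -6, -2, 5, 15, 28 → 44 → 63.
Second part goes 3, -6, -2, 5, 15 → 28 → 44 (always the previous value of the first part).
Letter: letters move forward 2 places in the alphabet, so l, n, p, r, t → v → x.
So the next two triples are [44, 28, v] and [63, 44, x].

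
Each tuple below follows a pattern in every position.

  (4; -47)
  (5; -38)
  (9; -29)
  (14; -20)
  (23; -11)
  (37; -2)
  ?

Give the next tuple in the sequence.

First coordinate goes 4, 5, 9, 14, 23, 37 → 60 (each term is the sum of the two before it).
Second coordinate: +9 each step, so -47, -38, -29, -20, -11, -2 → 7.
Putting it together: (60; 7).

(60; 7)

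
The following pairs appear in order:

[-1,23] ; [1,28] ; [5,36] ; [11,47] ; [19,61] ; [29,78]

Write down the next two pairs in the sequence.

[41,98], [55,121]

For the first part, differences are 2, 4, 6, … (increasing by 2 each time): -1, 1, 5, 11, 19, 29 → 41 → 55.
Second part — differences are 5, 8, 11, … (increasing by 3 each time): 23, 28, 36, 47, 61, 78 → 98 → 121.
Putting the parts together: [41,98] and then [55,121].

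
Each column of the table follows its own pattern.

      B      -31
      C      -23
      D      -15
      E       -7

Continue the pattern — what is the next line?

F  1

Letter goes B, C, D, E → F (letters move forward 1 place in the alphabet).
Second component: +8 each step, so -31, -23, -15, -7 → 1.
Putting it together: F  1.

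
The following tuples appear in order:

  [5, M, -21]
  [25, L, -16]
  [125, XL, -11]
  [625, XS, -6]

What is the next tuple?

First coordinate: ×5 each step, so 5, 25, 125, 625 → 3125.
Size: runs through clothing sizes XS→XL; M, L, XL, XS → S.
Third coordinate: -21, -16, -11, -6 → -1 (+5 each step).
Putting it together: [3125, S, -1].

[3125, S, -1]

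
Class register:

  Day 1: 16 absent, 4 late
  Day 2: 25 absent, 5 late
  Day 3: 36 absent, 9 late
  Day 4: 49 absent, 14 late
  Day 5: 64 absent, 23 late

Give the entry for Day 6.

81 absent, 37 late

Absent: perfect squares: 4², 5², 6², …, so 16, 25, 36, 49, 64 → 81.
Late: 4, 5, 9, 14, 23 → 37 (each term is the sum of the two before it).
Putting it together: 81 absent, 37 late.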